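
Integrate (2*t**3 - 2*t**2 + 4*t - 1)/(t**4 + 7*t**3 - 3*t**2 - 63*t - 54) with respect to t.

Factor the denominator: (t - 3)*(t + 1)*(t + 3)*(t + 6).
Partial-fraction decomposition: 529/(135*(t + 6)) - 85/(36*(t + 3)) + 9/(40*(t + 1)) + 47/(216*(t - 3)).
Integrate each term: A/(t−a) contributes A·log|t−a|.

47*log(t - 3)/216 + 9*log(t + 1)/40 - 85*log(t + 3)/36 + 529*log(t + 6)/135 + C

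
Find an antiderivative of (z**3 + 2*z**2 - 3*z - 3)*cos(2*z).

Use integration by parts with u = z**3 + 2*z**2 - 3*z - 3, dv = cos(2*z) dz, so v = sin(2*z)/2.
Apply parts 3 times (tabular method): alternate signs, differentiate u down to 0, integrate dv up.

z**3*sin(2*z)/2 + z**2*sin(2*z) + 3*z**2*cos(2*z)/4 - 9*z*sin(2*z)/4 + z*cos(2*z) - 2*sin(2*z) - 9*cos(2*z)/8 + C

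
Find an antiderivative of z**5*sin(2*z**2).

Let u = z², du = 2z dz; rewrite as (1/2)∫ u^2·sin(2u) du.
Now integrate by parts 2 times.

-z**4*cos(2*z**2)/4 + z**2*sin(2*z**2)/4 + cos(2*z**2)/8 + C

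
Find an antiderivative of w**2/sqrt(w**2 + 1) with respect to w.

w*sqrt(w**2 + 1)/2 - log(w + sqrt(w**2 + 1))/2 + C

Substitute w = tan(θ), so dw = sec(θ)^2 dθ and the radical becomes sqrt(w**2 + 1) = sec(θ) by the Pythagorean identity.
Integrate the resulting trig expression in θ, then back-substitute tan(θ) = w, sec(θ) = sqrt(w**2 + 1) (absorbing any constant into C).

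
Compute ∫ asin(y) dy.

Use integration by parts with u = arcsin(y), dv = dy.
Then du = 1/sqrt(-y**2 + 1) dy.

y*asin(y) + sqrt(-y**2 + 1) + C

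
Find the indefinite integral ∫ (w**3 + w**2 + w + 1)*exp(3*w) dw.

(3*w**3 + 3*w + 2)*exp(3*w)/9 + C

Use integration by parts with u = w**3 + w**2 + w + 1, dv = exp(3*w) dw, so v = exp(3*w)/3.
Apply parts 3 times (tabular method): alternate signs, differentiate u down to 0, integrate dv up.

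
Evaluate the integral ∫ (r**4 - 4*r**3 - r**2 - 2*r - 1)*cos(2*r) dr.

Use integration by parts with u = r**4 - 4*r**3 - r**2 - 2*r - 1, dv = cos(2*r) dr, so v = sin(2*r)/2.
Apply parts 4 times (tabular method): alternate signs, differentiate u down to 0, integrate dv up.

r**4*sin(2*r)/2 - 2*r**3*sin(2*r) + r**3*cos(2*r) - 2*r**2*sin(2*r) - 3*r**2*cos(2*r) + 2*r*sin(2*r) - 2*r*cos(2*r) + sin(2*r)/2 + cos(2*r) + C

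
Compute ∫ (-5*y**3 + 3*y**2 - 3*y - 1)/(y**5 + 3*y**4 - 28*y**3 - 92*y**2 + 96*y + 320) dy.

Factor the denominator: (y - 5)*(y - 2)*(y + 2)*(y + 4)**2.
Partial-fraction decomposition: -125/(486*(y + 4)) - 379/(108*(y + 4)**2) + 57/(112*(y + 2)) + 35/(432*(y - 2)) - 566/(1701*(y - 5)).
Integrate each term; A/(y−a) gives A·log|y−a|; A/(y−a)² gives −A/(y−a).

-566*log(y - 5)/1701 + 35*log(y - 2)/432 + 57*log(y + 2)/112 - 125*log(y + 4)/486 + 379/(108*y + 432) + C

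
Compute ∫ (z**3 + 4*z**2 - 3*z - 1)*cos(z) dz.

z**3*sin(z) + 4*z**2*sin(z) + 3*z**2*cos(z) - 9*z*sin(z) + 8*z*cos(z) - 9*sin(z) - 9*cos(z) + C

Use integration by parts with u = z**3 + 4*z**2 - 3*z - 1, dv = cos(z) dz, so v = sin(z).
Apply parts 3 times (tabular method): alternate signs, differentiate u down to 0, integrate dv up.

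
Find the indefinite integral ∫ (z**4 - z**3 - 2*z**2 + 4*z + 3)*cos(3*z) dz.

z**4*sin(3*z)/3 - z**3*sin(3*z)/3 + 4*z**3*cos(3*z)/9 - 10*z**2*sin(3*z)/9 - z**2*cos(3*z)/3 + 14*z*sin(3*z)/9 - 20*z*cos(3*z)/27 + 101*sin(3*z)/81 + 14*cos(3*z)/27 + C

Use integration by parts with u = z**4 - z**3 - 2*z**2 + 4*z + 3, dv = cos(3*z) dz, so v = sin(3*z)/3.
Apply parts 4 times (tabular method): alternate signs, differentiate u down to 0, integrate dv up.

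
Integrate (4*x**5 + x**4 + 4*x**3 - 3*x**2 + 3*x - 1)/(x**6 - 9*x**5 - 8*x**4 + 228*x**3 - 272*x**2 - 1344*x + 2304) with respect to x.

Factor the denominator: (x - 6)*(x - 4)**2*(x - 2)*(x + 3)*(x + 4).
Partial-fraction decomposition: 4157/(3840*(x + 4)) - 148/(315*(x + 3)) - 169/(480*(x - 2)) - 34581/(1792*(x - 4)) - 653/(32*(x - 4)**2) + 33173/(1440*(x - 6)).
Integrate each term; A/(x−a) gives A·log|x−a|; A/(x−a)² gives −A/(x−a).

33173*log(x - 6)/1440 - 34581*log(x - 4)/1792 - 169*log(x - 2)/480 - 148*log(x + 3)/315 + 4157*log(x + 4)/3840 + 653/(32*x - 128) + C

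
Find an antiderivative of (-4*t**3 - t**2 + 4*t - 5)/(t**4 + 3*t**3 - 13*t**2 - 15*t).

log(t)/3 - 55*log(t - 3)/48 - 3*log(t + 1)/8 - 45*log(t + 5)/16 + C

Factor the denominator: t*(t - 3)*(t + 1)*(t + 5).
Partial-fraction decomposition: -45/(16*(t + 5)) - 3/(8*(t + 1)) - 55/(48*(t - 3)) + 1/(3*t).
Integrate each term: A/(t−a) contributes A·log|t−a|.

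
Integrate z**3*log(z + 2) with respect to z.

z**4*log(z + 2)/4 - z**4/16 + z**3/6 - z**2/2 + 2*z - 4*log(z + 2) + C

Use integration by parts with u = log(z + 2), dv = z**3 dz.
Then du = 1/(z + 2) dz and v = z**4/4.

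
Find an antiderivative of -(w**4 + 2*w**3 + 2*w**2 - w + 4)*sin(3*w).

Use integration by parts with u = w**4 + 2*w**3 + 2*w**2 - w + 4, dv = -sin(3*w) dw, so v = cos(3*w)/3.
Apply parts 4 times (tabular method): alternate signs, differentiate u down to 0, integrate dv up.

w**4*cos(3*w)/3 - 4*w**3*sin(3*w)/9 + 2*w**3*cos(3*w)/3 - 2*w**2*sin(3*w)/3 + 2*w**2*cos(3*w)/9 - 4*w*sin(3*w)/27 - 7*w*cos(3*w)/9 + 7*sin(3*w)/27 + 104*cos(3*w)/81 + C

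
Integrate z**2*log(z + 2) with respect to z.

z**3*log(z + 2)/3 - z**3/9 + z**2/3 - 4*z/3 + 8*log(z + 2)/3 + C

Use integration by parts with u = log(z + 2), dv = z**2 dz.
Then du = 1/(z + 2) dz and v = z**3/3.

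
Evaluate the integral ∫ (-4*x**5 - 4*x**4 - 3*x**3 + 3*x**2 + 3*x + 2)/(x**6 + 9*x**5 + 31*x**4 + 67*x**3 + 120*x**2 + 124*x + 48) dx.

Factor the denominator: (x + 1)**2*(x + 3)*(x + 4)*(x**2 + 4).
Partial-fraction decomposition: (71*x + 138)/(130*(x**2 + 4)) - 1651/(90*(x + 4)) + 749/(52*(x + 3)) - 109/(180*(x + 1)) + 1/(6*(x + 1)**2).
Integrate each term; A/(x−a) gives A·log|x−a|; the (Bx+D)/(x²+p²) term gives a log and an atan.

-109*log(x + 1)/180 + 749*log(x + 3)/52 - 1651*log(x + 4)/90 + 71*log(x**2 + 4)/260 + 69*atan(x/2)/130 - 1/(6*x + 6) + C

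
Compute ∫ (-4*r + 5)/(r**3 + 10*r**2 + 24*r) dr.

Factor the denominator: r*(r + 4)*(r + 6).
Partial-fraction decomposition: 29/(12*(r + 6)) - 21/(8*(r + 4)) + 5/(24*r).
Integrate each term: A/(r−a) contributes A·log|r−a|.

5*log(r)/24 - 21*log(r + 4)/8 + 29*log(r + 6)/12 + C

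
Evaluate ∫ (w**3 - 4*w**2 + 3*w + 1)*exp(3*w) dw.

Use integration by parts with u = w**3 - 4*w**2 + 3*w + 1, dv = exp(3*w) dw, so v = exp(3*w)/3.
Apply parts 3 times (tabular method): alternate signs, differentiate u down to 0, integrate dv up.

(9*w**3 - 45*w**2 + 57*w - 10)*exp(3*w)/27 + C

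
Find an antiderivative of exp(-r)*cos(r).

Let I denote the integral. Integrate by parts with u = cos(r), dv = exp(-r) dr, so v = -exp(-r): I = -exp(-r)*cos(r) − ∫ exp(-r)*sin(r) dr.
Apply parts again with u = sin(r), dv = exp(-r) dr: ∫ exp(-r)*sin(r) dr = -exp(-r)*sin(r) + I. Substituting back brings back I: I = exp(-r)*sin(r) - exp(-r)*cos(r) − I.
Solving for I: (1 + 1)·I equals the remaining terms, so I = (1/2)·(exp(-r)*sin(r) - exp(-r)*cos(r)).

exp(-r)*sin(r)/2 - exp(-r)*cos(r)/2 + C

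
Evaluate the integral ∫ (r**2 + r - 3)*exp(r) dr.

(r**2 - r - 2)*exp(r) + C

Use integration by parts with u = r**2 + r - 3, dv = exp(r) dr, so v = exp(r).
Apply parts 2 times (tabular method): alternate signs, differentiate u down to 0, integrate dv up.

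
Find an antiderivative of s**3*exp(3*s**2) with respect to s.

(3*s**2 - 1)*exp(3*s**2)/18 + C

Let u = s², du = 2s ds; rewrite as (1/2)∫ u^1·exp(3u) du.
Now integrate by parts 1 time.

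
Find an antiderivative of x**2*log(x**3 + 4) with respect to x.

x**3*log(x**3 + 4)/3 - x**3/3 + 4*log(x**3 + 4)/3 + C

Let u = x**3 + 4, so du = (3*x**2) dx.
The integral becomes (1/3)·∫ log(u) du; integrate by parts with u′=log(u), dv′=du.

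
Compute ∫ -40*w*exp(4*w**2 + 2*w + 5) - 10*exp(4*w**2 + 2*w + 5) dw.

Let u = 4*w**2 + 2*w + 5, so du = (8*w + 2) dw.
Rewriting, the integral becomes -5·∫ e^u du = -5·e^u.
Substituting back, u = 4*w**2 + 2*w + 5.

-5*exp(4*w**2 + 2*w + 5) + C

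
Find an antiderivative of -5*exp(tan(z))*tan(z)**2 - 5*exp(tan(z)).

-5*exp(tan(z)) + C

Let u = tan(z), so du = (tan(z)**2 + 1) dz.
Rewriting, the integral becomes -5·∫ e^u du = -5·e^u.
Substituting back, u = tan(z).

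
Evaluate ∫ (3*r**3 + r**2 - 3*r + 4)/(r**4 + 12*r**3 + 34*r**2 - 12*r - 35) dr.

Factor the denominator: (r - 1)*(r + 1)*(r + 5)*(r + 7).
Partial-fraction decomposition: 955/(96*(r + 7)) - 331/(48*(r + 5)) - 5/(48*(r + 1)) + 5/(96*(r - 1)).
Integrate each term: A/(r−a) contributes A·log|r−a|.

5*log(r - 1)/96 - 5*log(r + 1)/48 - 331*log(r + 5)/48 + 955*log(r + 7)/96 + C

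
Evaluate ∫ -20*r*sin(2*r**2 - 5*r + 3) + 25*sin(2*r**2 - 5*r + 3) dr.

5*cos(2*r**2 - 5*r + 3) + C

Let u = 2*r**2 - 5*r + 3, so du = (4*r - 5) dr.
Rewriting, the integral becomes -5·∫ sin(u) du = -5·-cos(u).
Substituting back, u = 2*r**2 - 5*r + 3.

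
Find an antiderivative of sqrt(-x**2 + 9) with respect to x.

x*sqrt(-x**2 + 9)/2 + 9*asin(x/3)/2 + C

Substitute x = 3·sin(θ), so dx = 3·cos(θ) dθ and the radical becomes sqrt(-x**2 + 9) = 3·cos(θ) by the Pythagorean identity.
Integrate the resulting trig expression in θ, then back-substitute θ = asin(x/3), sin(θ) = x/3, cos(θ) = sqrt(-x**2 + 9)/3 (absorbing any constant into C).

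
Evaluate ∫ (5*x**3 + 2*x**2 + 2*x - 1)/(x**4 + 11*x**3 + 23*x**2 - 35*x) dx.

log(x)/35 + log(x - 1)/6 - 293*log(x + 5)/30 + 102*log(x + 7)/7 + C

Factor the denominator: x*(x - 1)*(x + 5)*(x + 7).
Partial-fraction decomposition: 102/(7*(x + 7)) - 293/(30*(x + 5)) + 1/(6*(x - 1)) + 1/(35*x).
Integrate each term: A/(x−a) contributes A·log|x−a|.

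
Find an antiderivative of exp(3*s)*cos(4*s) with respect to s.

Let I denote the integral. Integrate by parts with u = cos(4*s), dv = exp(3*s) ds, so v = exp(3*s)/3: I = exp(3*s)*cos(4*s)/3 + (4/3)·∫ exp(3*s)*sin(4*s) ds.
Apply parts again with u = sin(4*s), dv = exp(3*s) ds: ∫ exp(3*s)*sin(4*s) ds = exp(3*s)*sin(4*s)/3 − (4/3)·I. Substituting back brings back I: I = 4*exp(3*s)*sin(4*s)/9 + exp(3*s)*cos(4*s)/3 − (16/9)·I.
Solving for I: (1 + 16/9)·I equals the remaining terms, so I = (9/25)·(4*exp(3*s)*sin(4*s)/9 + exp(3*s)*cos(4*s)/3).

4*exp(3*s)*sin(4*s)/25 + 3*exp(3*s)*cos(4*s)/25 + C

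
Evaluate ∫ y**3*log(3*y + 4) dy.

y**4*log(3*y + 4)/4 - y**4/16 + y**3/9 - 2*y**2/9 + 16*y/27 - 64*log(3*y + 4)/81 + C

Use integration by parts with u = log(3*y + 4), dv = y**3 dy.
Then du = 3/(3*y + 4) dy and v = y**4/4.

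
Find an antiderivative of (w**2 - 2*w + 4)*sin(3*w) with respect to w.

Use integration by parts with u = w**2 - 2*w + 4, dv = sin(3*w) dw, so v = -cos(3*w)/3.
Apply parts 2 times (tabular method): alternate signs, differentiate u down to 0, integrate dv up.

-w**2*cos(3*w)/3 + 2*w*sin(3*w)/9 + 2*w*cos(3*w)/3 - 2*sin(3*w)/9 - 34*cos(3*w)/27 + C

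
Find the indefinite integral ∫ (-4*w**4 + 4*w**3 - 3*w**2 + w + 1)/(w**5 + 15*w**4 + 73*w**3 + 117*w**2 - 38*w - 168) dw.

Factor the denominator: (w - 1)*(w + 2)*(w + 3)*(w + 4)*(w + 7).
Partial-fraction decomposition: -11129/(480*(w + 7)) + 1331/(30*(w + 4)) - 461/(16*(w + 3)) + 109/(30*(w + 2)) - 1/(480*(w - 1)).
Integrate each term: A/(w−a) contributes A·log|w−a|.

-log(w - 1)/480 + 109*log(w + 2)/30 - 461*log(w + 3)/16 + 1331*log(w + 4)/30 - 11129*log(w + 7)/480 + C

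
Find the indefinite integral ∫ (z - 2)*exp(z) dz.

Use integration by parts with u = z - 2, dv = exp(z) dz, so v = exp(z).
Apply parts 1 times (tabular method): alternate signs, differentiate u down to 0, integrate dv up.

(z - 3)*exp(z) + C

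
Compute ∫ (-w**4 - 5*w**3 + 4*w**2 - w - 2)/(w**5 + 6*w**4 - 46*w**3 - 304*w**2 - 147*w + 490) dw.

Factor the denominator: (w - 7)*(w - 1)*(w + 2)*(w + 5)*(w + 7).
Partial-fraction decomposition: -97/(224*(w + 7)) - 103/(432*(w + 5)) + 8/(81*(w + 2)) + 5/(864*(w - 1)) - 3929/(9072*(w - 7)).
Integrate each term: A/(w−a) contributes A·log|w−a|.

-3929*log(w - 7)/9072 + 5*log(w - 1)/864 + 8*log(w + 2)/81 - 103*log(w + 5)/432 - 97*log(w + 7)/224 + C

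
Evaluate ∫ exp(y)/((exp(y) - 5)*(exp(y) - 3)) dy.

log(exp(y) - 5)/2 - log(exp(y) - 3)/2 + C

Let u = e^y, du = e^y dy.
The integral becomes ∫ du/((u-3)(u-5)); decompose into partial fractions.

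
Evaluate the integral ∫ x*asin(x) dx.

x**2*asin(x)/2 + x*sqrt(-x**2 + 1)/4 - asin(x)/4 + C

Use integration by parts with u = arcsin(x), dv = x dx.
Then du = 1/sqrt(-x**2 + 1) dx.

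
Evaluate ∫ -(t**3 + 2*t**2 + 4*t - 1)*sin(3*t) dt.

Use integration by parts with u = t**3 + 2*t**2 + 4*t - 1, dv = -sin(3*t) dt, so v = cos(3*t)/3.
Apply parts 3 times (tabular method): alternate signs, differentiate u down to 0, integrate dv up.

t**3*cos(3*t)/3 - t**2*sin(3*t)/3 + 2*t**2*cos(3*t)/3 - 4*t*sin(3*t)/9 + 10*t*cos(3*t)/9 - 10*sin(3*t)/27 - 13*cos(3*t)/27 + C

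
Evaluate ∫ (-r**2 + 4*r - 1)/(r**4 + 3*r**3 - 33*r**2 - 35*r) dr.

Factor the denominator: r*(r - 5)*(r + 1)*(r + 7).
Partial-fraction decomposition: 13/(84*(r + 7)) - 1/(6*(r + 1)) - 1/(60*(r - 5)) + 1/(35*r).
Integrate each term: A/(r−a) contributes A·log|r−a|.

log(r)/35 - log(r - 5)/60 - log(r + 1)/6 + 13*log(r + 7)/84 + C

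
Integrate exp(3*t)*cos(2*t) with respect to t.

Let I denote the integral. Integrate by parts with u = cos(2*t), dv = exp(3*t) dt, so v = exp(3*t)/3: I = exp(3*t)*cos(2*t)/3 + (2/3)·∫ exp(3*t)*sin(2*t) dt.
Apply parts again with u = sin(2*t), dv = exp(3*t) dt: ∫ exp(3*t)*sin(2*t) dt = exp(3*t)*sin(2*t)/3 − (2/3)·I. Substituting back brings back I: I = 2*exp(3*t)*sin(2*t)/9 + exp(3*t)*cos(2*t)/3 − (4/9)·I.
Solving for I: (1 + 4/9)·I equals the remaining terms, so I = (9/13)·(2*exp(3*t)*sin(2*t)/9 + exp(3*t)*cos(2*t)/3).

2*exp(3*t)*sin(2*t)/13 + 3*exp(3*t)*cos(2*t)/13 + C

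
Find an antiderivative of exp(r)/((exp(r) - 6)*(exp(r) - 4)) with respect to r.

Let u = e^r, du = e^r dr.
The integral becomes ∫ du/((u-6)(u-4)); decompose into partial fractions.

log(exp(r) - 6)/2 - log(exp(r) - 4)/2 + C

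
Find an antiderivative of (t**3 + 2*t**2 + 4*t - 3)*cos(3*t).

t**3*sin(3*t)/3 + 2*t**2*sin(3*t)/3 + t**2*cos(3*t)/3 + 10*t*sin(3*t)/9 + 4*t*cos(3*t)/9 - 31*sin(3*t)/27 + 10*cos(3*t)/27 + C

Use integration by parts with u = t**3 + 2*t**2 + 4*t - 3, dv = cos(3*t) dt, so v = sin(3*t)/3.
Apply parts 3 times (tabular method): alternate signs, differentiate u down to 0, integrate dv up.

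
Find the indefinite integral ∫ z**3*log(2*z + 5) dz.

Use integration by parts with u = log(2*z + 5), dv = z**3 dz.
Then du = 2/(2*z + 5) dz and v = z**4/4.

z**4*log(2*z + 5)/4 - z**4/16 + 5*z**3/24 - 25*z**2/32 + 125*z/32 - 625*log(2*z + 5)/64 + C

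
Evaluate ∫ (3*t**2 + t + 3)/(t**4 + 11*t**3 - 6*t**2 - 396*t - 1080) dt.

Factor the denominator: (t - 6)*(t + 5)*(t + 6)**2.
Partial-fraction decomposition: 105/(16*(t + 6)) + 35/(4*(t + 6)**2) - 73/(11*(t + 5)) + 13/(176*(t - 6)).
Integrate each term; A/(t−a) gives A·log|t−a|; A/(t−a)² gives −A/(t−a).

13*log(t - 6)/176 - 73*log(t + 5)/11 + 105*log(t + 6)/16 - 35/(4*t + 24) + C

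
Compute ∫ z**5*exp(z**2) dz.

Let u = z², du = 2z dz; rewrite as (1/2)∫ u^2·exp(1u) du.
Now integrate by parts 2 times.

(z**4 - 2*z**2 + 2)*exp(z**2)/2 + C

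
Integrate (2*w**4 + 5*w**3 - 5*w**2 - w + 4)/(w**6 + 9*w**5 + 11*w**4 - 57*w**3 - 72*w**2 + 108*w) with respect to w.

Factor the denominator: w*(w - 2)*(w - 1)*(w + 3)**2*(w + 6).
Partial-fraction decomposition: -671/(1512*(w + 6)) + 1139/(3600*(w + 3)) + 11/(180*(w + 3)**2) - 5/(112*(w - 1)) + 27/(200*(w - 2)) + 1/(27*w).
Integrate each term; A/(w−a) gives A·log|w−a|; A/(w−a)² gives −A/(w−a).

log(w)/27 + 27*log(w - 2)/200 - 5*log(w - 1)/112 + 1139*log(w + 3)/3600 - 671*log(w + 6)/1512 - 11/(180*w + 540) + C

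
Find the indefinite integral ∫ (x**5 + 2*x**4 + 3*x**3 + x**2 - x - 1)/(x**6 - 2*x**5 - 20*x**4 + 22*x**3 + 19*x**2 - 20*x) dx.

log(x)/20 + 4769*log(x - 5)/4320 - 63*log(x - 1)/160 - log(x + 1)/72 + 137*log(x + 4)/540 + 1/(8*x - 8) + C

Factor the denominator: x*(x - 5)*(x - 1)**2*(x + 1)*(x + 4).
Partial-fraction decomposition: 137/(540*(x + 4)) - 1/(72*(x + 1)) - 63/(160*(x - 1)) - 1/(8*(x - 1)**2) + 4769/(4320*(x - 5)) + 1/(20*x).
Integrate each term; A/(x−a) gives A·log|x−a|; A/(x−a)² gives −A/(x−a).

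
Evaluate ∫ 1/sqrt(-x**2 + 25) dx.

Substitute x = 5·sin(θ), so dx = 5·cos(θ) dθ and the radical becomes sqrt(-x**2 + 25) = 5·cos(θ) by the Pythagorean identity.
Integrate the resulting trig expression in θ, then back-substitute θ = asin(x/5), sin(θ) = x/5, cos(θ) = sqrt(-x**2 + 25)/5 (absorbing any constant into C).

asin(x/5) + C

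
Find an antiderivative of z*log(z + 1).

Use integration by parts with u = log(z + 1), dv = z dz.
Then du = 1/(z + 1) dz and v = z**2/2.

z**2*log(z + 1)/2 - z**2/4 + z/2 - log(z + 1)/2 + C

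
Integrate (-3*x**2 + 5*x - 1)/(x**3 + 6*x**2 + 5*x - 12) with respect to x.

Factor the denominator: (x - 1)*(x + 3)*(x + 4).
Partial-fraction decomposition: -69/(5*(x + 4)) + 43/(4*(x + 3)) + 1/(20*(x - 1)).
Integrate each term: A/(x−a) contributes A·log|x−a|.

log(x - 1)/20 + 43*log(x + 3)/4 - 69*log(x + 4)/5 + C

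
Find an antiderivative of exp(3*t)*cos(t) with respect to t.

exp(3*t)*sin(t)/10 + 3*exp(3*t)*cos(t)/10 + C

Let I denote the integral. Integrate by parts with u = cos(t), dv = exp(3*t) dt, so v = exp(3*t)/3: I = exp(3*t)*cos(t)/3 + (1/3)·∫ exp(3*t)*sin(t) dt.
Apply parts again with u = sin(t), dv = exp(3*t) dt: ∫ exp(3*t)*sin(t) dt = exp(3*t)*sin(t)/3 − (1/3)·I. Substituting back brings back I: I = exp(3*t)*sin(t)/9 + exp(3*t)*cos(t)/3 − (1/9)·I.
Solving for I: (1 + 1/9)·I equals the remaining terms, so I = (9/10)·(exp(3*t)*sin(t)/9 + exp(3*t)*cos(t)/3).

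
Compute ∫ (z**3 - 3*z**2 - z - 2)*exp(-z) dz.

Use integration by parts with u = z**3 - 3*z**2 - z - 2, dv = exp(-z) dz, so v = -exp(-z).
Apply parts 3 times (tabular method): alternate signs, differentiate u down to 0, integrate dv up.

(-z**3 + z + 3)*exp(-z) + C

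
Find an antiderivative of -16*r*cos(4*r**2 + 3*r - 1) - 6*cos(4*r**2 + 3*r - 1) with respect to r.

Let u = 4*r**2 + 3*r - 1, so du = (8*r + 3) dr.
Rewriting, the integral becomes -2·∫ cos(u) du = -2·sin(u).
Substituting back, u = 4*r**2 + 3*r - 1.

-2*sin(4*r**2 + 3*r - 1) + C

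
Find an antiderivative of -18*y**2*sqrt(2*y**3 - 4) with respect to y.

Let u = 2*y**3 - 4, so du = (6*y**2) dy.
Rewriting, the integral becomes -3·∫ √u du = -3·(2/3)u^(3/2).
Substituting back, u = 2*y**3 - 4.

-2*(2*y**3 - 4)**(3/2) + C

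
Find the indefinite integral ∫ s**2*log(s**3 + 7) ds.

Let u = s**3 + 7, so du = (3*s**2) ds.
The integral becomes (1/3)·∫ log(u) du; integrate by parts with u′=log(u), dv′=du.

s**3*log(s**3 + 7)/3 - s**3/3 + 7*log(s**3 + 7)/3 + C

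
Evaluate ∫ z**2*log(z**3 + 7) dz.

Let u = z**3 + 7, so du = (3*z**2) dz.
The integral becomes (1/3)·∫ log(u) du; integrate by parts with u′=log(u), dv′=du.

z**3*log(z**3 + 7)/3 - z**3/3 + 7*log(z**3 + 7)/3 + C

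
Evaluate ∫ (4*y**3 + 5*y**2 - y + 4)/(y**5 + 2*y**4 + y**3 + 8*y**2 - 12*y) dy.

-log(y)/3 + 3*log(y - 1)/5 - 14*log(y + 3)/39 + 3*log(y**2 + 4)/65 + 151*atan(y/2)/130 + C

Factor the denominator: y*(y - 1)*(y + 3)*(y**2 + 4).
Partial-fraction decomposition: (6*y + 151)/(65*(y**2 + 4)) - 14/(39*(y + 3)) + 3/(5*(y - 1)) - 1/(3*y).
Integrate each term; A/(y−a) gives A·log|y−a|; the (By+D)/(y²+p²) term gives a log and an atan.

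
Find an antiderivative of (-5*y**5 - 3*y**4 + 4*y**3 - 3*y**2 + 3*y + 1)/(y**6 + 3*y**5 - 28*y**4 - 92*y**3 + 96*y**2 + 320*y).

Factor the denominator: y*(y - 5)*(y - 2)*(y + 2)*(y + 4)**2.
Partial-fraction decomposition: -45499/(15552*(y + 4)) + 4037/(432*(y + 4)**2) - 9/(32*(y + 2)) + 181/(864*(y - 2)) - 2437/(1215*(y - 5)) + 1/(320*y).
Integrate each term; A/(y−a) gives A·log|y−a|; A/(y−a)² gives −A/(y−a).

log(y)/320 - 2437*log(y - 5)/1215 + 181*log(y - 2)/864 - 9*log(y + 2)/32 - 45499*log(y + 4)/15552 - 4037/(432*y + 1728) + C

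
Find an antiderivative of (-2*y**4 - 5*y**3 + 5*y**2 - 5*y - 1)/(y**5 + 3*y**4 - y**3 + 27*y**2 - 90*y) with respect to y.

Factor the denominator: y*(y - 2)*(y + 5)*(y**2 + 9).
Partial-fraction decomposition: -4*(37*y + 9)/(117*(y**2 + 9)) - 2/(5*(y + 5)) - 9/(26*(y - 2)) + 1/(90*y).
Integrate each term; A/(y−a) gives A·log|y−a|; the (By+D)/(y²+p²) term gives a log and an atan.

log(y)/90 - 9*log(y - 2)/26 - 2*log(y + 5)/5 - 74*log(y**2 + 9)/117 - 4*atan(y/3)/39 + C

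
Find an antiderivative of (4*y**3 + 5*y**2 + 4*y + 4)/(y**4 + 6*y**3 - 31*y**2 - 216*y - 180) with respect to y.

268*log(y - 6)/231 - log(y + 1)/140 - 391*log(y + 5)/44 + 176*log(y + 6)/15 + C

Factor the denominator: (y - 6)*(y + 1)*(y + 5)*(y + 6).
Partial-fraction decomposition: 176/(15*(y + 6)) - 391/(44*(y + 5)) - 1/(140*(y + 1)) + 268/(231*(y - 6)).
Integrate each term: A/(y−a) contributes A·log|y−a|.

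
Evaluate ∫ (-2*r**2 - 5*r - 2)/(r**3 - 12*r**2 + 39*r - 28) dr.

-15*log(r - 7)/2 + 6*log(r - 4) - log(r - 1)/2 + C

Factor the denominator: (r - 7)*(r - 4)*(r - 1).
Partial-fraction decomposition: -1/(2*(r - 1)) + 6/(r - 4) - 15/(2*(r - 7)).
Integrate each term: A/(r−a) contributes A·log|r−a|.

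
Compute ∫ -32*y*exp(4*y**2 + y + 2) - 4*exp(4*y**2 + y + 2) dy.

Let u = 4*y**2 + y + 2, so du = (8*y + 1) dy.
Rewriting, the integral becomes -4·∫ e^u du = -4·e^u.
Substituting back, u = 4*y**2 + y + 2.

-4*exp(4*y**2 + y + 2) + C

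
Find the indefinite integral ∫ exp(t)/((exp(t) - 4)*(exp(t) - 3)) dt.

log(exp(t) - 4) - log(exp(t) - 3) + C

Let u = e^t, du = e^t dt.
The integral becomes ∫ du/((u-3)(u-4)); decompose into partial fractions.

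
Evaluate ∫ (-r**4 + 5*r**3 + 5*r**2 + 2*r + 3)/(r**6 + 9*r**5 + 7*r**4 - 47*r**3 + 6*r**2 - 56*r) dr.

Factor the denominator: r*(r - 2)*(r + 4)*(r + 7)*(r**2 + 1).
Partial-fraction decomposition: -3*(6*r - 7)/(425*(r**2 + 1)) + 647/(1575*(r + 7)) - 167/(408*(r + 4)) + 17/(180*(r - 2)) - 3/(56*r).
Integrate each term; A/(r−a) gives A·log|r−a|; the (Br+D)/(r²+p²) term gives a log and an atan.

-3*log(r)/56 + 17*log(r - 2)/180 - 167*log(r + 4)/408 + 647*log(r + 7)/1575 - 9*log(r**2 + 1)/425 + 21*atan(r)/425 + C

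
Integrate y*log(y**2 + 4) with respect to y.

y**2*log(y**2 + 4)/2 - y**2/2 + 2*log(y**2 + 4) + C

Let u = y**2 + 4, so du = (2*y) dy.
The integral becomes (1/2)·∫ log(u) du; integrate by parts with u′=log(u), dv′=du.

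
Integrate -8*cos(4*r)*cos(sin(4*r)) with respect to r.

Let u = sin(4*r), so du = (4*cos(4*r)) dr.
Rewriting, the integral becomes -2·∫ cos(u) du = -2·sin(u).
Substituting back, u = sin(4*r).

-2*sin(sin(4*r)) + C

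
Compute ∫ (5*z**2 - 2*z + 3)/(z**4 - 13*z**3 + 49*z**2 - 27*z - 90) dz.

Factor the denominator: (z - 6)*(z - 5)*(z - 3)*(z + 1).
Partial-fraction decomposition: -5/(84*(z + 1)) + 7/(4*(z - 3)) - 59/(6*(z - 5)) + 57/(7*(z - 6)).
Integrate each term: A/(z−a) contributes A·log|z−a|.

57*log(z - 6)/7 - 59*log(z - 5)/6 + 7*log(z - 3)/4 - 5*log(z + 1)/84 + C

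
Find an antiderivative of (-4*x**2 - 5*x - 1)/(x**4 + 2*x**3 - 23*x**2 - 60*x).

log(x)/60 - 7*log(x - 5)/20 - 11*log(x + 3)/12 + 5*log(x + 4)/4 + C

Factor the denominator: x*(x - 5)*(x + 3)*(x + 4).
Partial-fraction decomposition: 5/(4*(x + 4)) - 11/(12*(x + 3)) - 7/(20*(x - 5)) + 1/(60*x).
Integrate each term: A/(x−a) contributes A·log|x−a|.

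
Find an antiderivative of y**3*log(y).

y**4*log(y)/4 - y**4/16 + C

Use integration by parts with u = log(y), dv = y**3 dy.
Then du = 1/y dy and v = y**4/4.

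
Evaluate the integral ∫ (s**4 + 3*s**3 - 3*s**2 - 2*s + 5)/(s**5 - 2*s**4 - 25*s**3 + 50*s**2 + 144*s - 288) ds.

397*log(s - 4)/112 - 67*log(s - 3)/21 + 29*log(s - 2)/60 + 8*log(s + 3)/105 + 29*log(s + 4)/336 + C

Factor the denominator: (s - 4)*(s - 3)*(s - 2)*(s + 3)*(s + 4).
Partial-fraction decomposition: 29/(336*(s + 4)) + 8/(105*(s + 3)) + 29/(60*(s - 2)) - 67/(21*(s - 3)) + 397/(112*(s - 4)).
Integrate each term: A/(s−a) contributes A·log|s−a|.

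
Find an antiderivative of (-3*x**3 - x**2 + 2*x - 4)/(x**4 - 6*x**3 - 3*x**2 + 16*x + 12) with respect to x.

Factor the denominator: (x - 6)*(x - 2)*(x + 1)**2.
Partial-fraction decomposition: -145/(441*(x + 1)) - 4/(21*(x + 1)**2) + 7/(9*(x - 2)) - 169/(49*(x - 6)).
Integrate each term; A/(x−a) gives A·log|x−a|; A/(x−a)² gives −A/(x−a).

-169*log(x - 6)/49 + 7*log(x - 2)/9 - 145*log(x + 1)/441 + 4/(21*x + 21) + C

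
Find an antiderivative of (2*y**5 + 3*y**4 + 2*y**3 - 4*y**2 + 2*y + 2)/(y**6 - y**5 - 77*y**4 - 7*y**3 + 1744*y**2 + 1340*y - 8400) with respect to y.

Factor the denominator: (y - 7)*(y - 6)*(y - 2)*(y + 4)*(y + 5)**2.
Partial-fraction decomposition: -1193653/(853776*(y + 5)) - 4733/(924*(y + 5)**2) + 739/(330*(y + 4)) + 59/(2940*(y - 2)) - 9871/(2420*(y - 6)) + 41323/(7920*(y - 7)).
Integrate each term; A/(y−a) gives A·log|y−a|; A/(y−a)² gives −A/(y−a).

41323*log(y - 7)/7920 - 9871*log(y - 6)/2420 + 59*log(y - 2)/2940 + 739*log(y + 4)/330 - 1193653*log(y + 5)/853776 + 4733/(924*y + 4620) + C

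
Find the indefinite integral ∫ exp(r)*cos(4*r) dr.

Let I denote the integral. Integrate by parts with u = cos(4*r), dv = exp(r) dr, so v = exp(r): I = exp(r)*cos(4*r) + 4·∫ exp(r)*sin(4*r) dr.
Apply parts again with u = sin(4*r), dv = exp(r) dr: ∫ exp(r)*sin(4*r) dr = exp(r)*sin(4*r) − 4·I. Substituting back brings back I: I = 4*exp(r)*sin(4*r) + exp(r)*cos(4*r) − 16·I.
Solving for I: (1 + 16)·I equals the remaining terms, so I = (1/17)·(4*exp(r)*sin(4*r) + exp(r)*cos(4*r)).

4*exp(r)*sin(4*r)/17 + exp(r)*cos(4*r)/17 + C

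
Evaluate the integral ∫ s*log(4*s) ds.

s**2*(log(s) + 2*log(2))/2 - s**2/4 + C

Use integration by parts with u = log(4*s), dv = s ds.
Then du = 1/s ds and v = s**2/2.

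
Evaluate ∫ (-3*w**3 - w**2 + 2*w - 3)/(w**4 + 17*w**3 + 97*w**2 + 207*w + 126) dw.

-log(w + 1)/20 - 21*log(w + 3)/8 + 199*log(w + 6)/5 - 321*log(w + 7)/8 + C

Factor the denominator: (w + 1)*(w + 3)*(w + 6)*(w + 7).
Partial-fraction decomposition: -321/(8*(w + 7)) + 199/(5*(w + 6)) - 21/(8*(w + 3)) - 1/(20*(w + 1)).
Integrate each term: A/(w−a) contributes A·log|w−a|.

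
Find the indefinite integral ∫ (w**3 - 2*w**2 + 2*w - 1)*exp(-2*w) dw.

(-4*w**3 + 2*w**2 - 6*w + 1)*exp(-2*w)/8 + C

Use integration by parts with u = w**3 - 2*w**2 + 2*w - 1, dv = exp(-2*w) dw, so v = -exp(-2*w)/2.
Apply parts 3 times (tabular method): alternate signs, differentiate u down to 0, integrate dv up.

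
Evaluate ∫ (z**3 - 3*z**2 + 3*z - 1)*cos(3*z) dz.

z**3*sin(3*z)/3 - z**2*sin(3*z) + z**2*cos(3*z)/3 + 7*z*sin(3*z)/9 - 2*z*cos(3*z)/3 - sin(3*z)/9 + 7*cos(3*z)/27 + C

Use integration by parts with u = z**3 - 3*z**2 + 3*z - 1, dv = cos(3*z) dz, so v = sin(3*z)/3.
Apply parts 3 times (tabular method): alternate signs, differentiate u down to 0, integrate dv up.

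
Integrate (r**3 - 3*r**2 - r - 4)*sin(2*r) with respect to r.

-r**3*cos(2*r)/2 + 3*r**2*sin(2*r)/4 + 3*r**2*cos(2*r)/2 - 3*r*sin(2*r)/2 + 5*r*cos(2*r)/4 - 5*sin(2*r)/8 + 5*cos(2*r)/4 + C

Use integration by parts with u = r**3 - 3*r**2 - r - 4, dv = sin(2*r) dr, so v = -cos(2*r)/2.
Apply parts 3 times (tabular method): alternate signs, differentiate u down to 0, integrate dv up.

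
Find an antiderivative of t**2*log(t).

Use integration by parts with u = log(t), dv = t**2 dt.
Then du = 1/t dt and v = t**3/3.

t**3*log(t)/3 - t**3/9 + C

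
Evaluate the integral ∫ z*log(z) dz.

Use integration by parts with u = log(z), dv = z dz.
Then du = 1/z dz and v = z**2/2.

z**2*log(z)/2 - z**2/4 + C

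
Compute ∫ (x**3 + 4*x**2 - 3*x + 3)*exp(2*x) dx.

Use integration by parts with u = x**3 + 4*x**2 - 3*x + 3, dv = exp(2*x) dx, so v = exp(2*x)/2.
Apply parts 3 times (tabular method): alternate signs, differentiate u down to 0, integrate dv up.

(4*x**3 + 10*x**2 - 22*x + 23)*exp(2*x)/8 + C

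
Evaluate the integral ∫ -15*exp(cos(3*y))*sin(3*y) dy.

5*exp(cos(3*y)) + C

Let u = cos(3*y), so du = (-3*sin(3*y)) dy.
Rewriting, the integral becomes 5·∫ e^u du = 5·e^u.
Substituting back, u = cos(3*y).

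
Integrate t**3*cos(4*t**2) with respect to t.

Let u = t², du = 2t dt; rewrite as (1/2)∫ u^1·cos(4u) du.
Now integrate by parts 1 time.

t**2*sin(4*t**2)/8 + cos(4*t**2)/32 + C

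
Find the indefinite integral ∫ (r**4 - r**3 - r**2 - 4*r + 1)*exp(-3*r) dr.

(-27*r**4 - 9*r**3 + 18*r**2 + 120*r + 13)*exp(-3*r)/81 + C

Use integration by parts with u = r**4 - r**3 - r**2 - 4*r + 1, dv = exp(-3*r) dr, so v = -exp(-3*r)/3.
Apply parts 4 times (tabular method): alternate signs, differentiate u down to 0, integrate dv up.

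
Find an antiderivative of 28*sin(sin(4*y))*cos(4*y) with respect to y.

-7*cos(sin(4*y)) + C

Let u = sin(4*y), so du = (4*cos(4*y)) dy.
Rewriting, the integral becomes 7·∫ sin(u) du = 7·-cos(u).
Substituting back, u = sin(4*y).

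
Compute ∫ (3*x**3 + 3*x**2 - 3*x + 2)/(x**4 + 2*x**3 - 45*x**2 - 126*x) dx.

-log(x)/63 + 89*log(x - 7)/70 - 43*log(x + 3)/90 + 20*log(x + 6)/9 + C

Factor the denominator: x*(x - 7)*(x + 3)*(x + 6).
Partial-fraction decomposition: 20/(9*(x + 6)) - 43/(90*(x + 3)) + 89/(70*(x - 7)) - 1/(63*x).
Integrate each term: A/(x−a) contributes A·log|x−a|.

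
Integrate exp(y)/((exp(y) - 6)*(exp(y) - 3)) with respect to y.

Let u = e^y, du = e^y dy.
The integral becomes ∫ du/((u-3)(u-6)); decompose into partial fractions.

log(exp(y) - 6)/3 - log(exp(y) - 3)/3 + C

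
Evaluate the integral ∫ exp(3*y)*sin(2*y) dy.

Let I denote the integral. Integrate by parts with u = sin(2*y), dv = exp(3*y) dy, so v = exp(3*y)/3: I = exp(3*y)*sin(2*y)/3 − (2/3)·∫ exp(3*y)*cos(2*y) dy.
Apply parts again with u = cos(2*y), dv = exp(3*y) dy: ∫ exp(3*y)*cos(2*y) dy = exp(3*y)*cos(2*y)/3 + (2/3)·I. Substituting back brings back I: I = exp(3*y)*sin(2*y)/3 - 2*exp(3*y)*cos(2*y)/9 − (4/9)·I.
Solving for I: (1 + 4/9)·I equals the remaining terms, so I = (9/13)·(exp(3*y)*sin(2*y)/3 - 2*exp(3*y)*cos(2*y)/9).

3*exp(3*y)*sin(2*y)/13 - 2*exp(3*y)*cos(2*y)/13 + C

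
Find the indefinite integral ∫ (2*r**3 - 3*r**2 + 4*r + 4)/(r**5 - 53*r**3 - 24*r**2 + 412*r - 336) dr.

Factor the denominator: (r - 7)*(r - 2)*(r - 1)*(r + 4)*(r + 6).
Partial-fraction decomposition: -5/(13*(r + 6)) + 47/(165*(r + 4)) + 1/(30*(r - 1)) - 1/(15*(r - 2)) + 571/(4290*(r - 7)).
Integrate each term: A/(r−a) contributes A·log|r−a|.

571*log(r - 7)/4290 - log(r - 2)/15 + log(r - 1)/30 + 47*log(r + 4)/165 - 5*log(r + 6)/13 + C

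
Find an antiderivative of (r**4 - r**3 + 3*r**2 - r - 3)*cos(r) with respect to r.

r**4*sin(r) - r**3*sin(r) + 4*r**3*cos(r) - 9*r**2*sin(r) - 3*r**2*cos(r) + 5*r*sin(r) - 18*r*cos(r) + 15*sin(r) + 5*cos(r) + C

Use integration by parts with u = r**4 - r**3 + 3*r**2 - r - 3, dv = cos(r) dr, so v = sin(r).
Apply parts 4 times (tabular method): alternate signs, differentiate u down to 0, integrate dv up.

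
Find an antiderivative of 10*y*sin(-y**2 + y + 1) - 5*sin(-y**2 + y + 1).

Let u = y**2 - y - 1, so du = (2*y - 1) dy.
Rewriting, the integral becomes -5·∫ sin(u) du = -5·-cos(u).
Substituting back, u = y**2 - y - 1.

5*cos(-y**2 + y + 1) + C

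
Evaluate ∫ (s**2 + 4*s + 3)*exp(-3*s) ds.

(-9*s**2 - 42*s - 41)*exp(-3*s)/27 + C

Use integration by parts with u = s**2 + 4*s + 3, dv = exp(-3*s) ds, so v = -exp(-3*s)/3.
Apply parts 2 times (tabular method): alternate signs, differentiate u down to 0, integrate dv up.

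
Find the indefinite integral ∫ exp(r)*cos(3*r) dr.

Let I denote the integral. Integrate by parts with u = cos(3*r), dv = exp(r) dr, so v = exp(r): I = exp(r)*cos(3*r) + 3·∫ exp(r)*sin(3*r) dr.
Apply parts again with u = sin(3*r), dv = exp(r) dr: ∫ exp(r)*sin(3*r) dr = exp(r)*sin(3*r) − 3·I. Substituting back brings back I: I = 3*exp(r)*sin(3*r) + exp(r)*cos(3*r) − 9·I.
Solving for I: (1 + 9)·I equals the remaining terms, so I = (1/10)·(3*exp(r)*sin(3*r) + exp(r)*cos(3*r)).

3*exp(r)*sin(3*r)/10 + exp(r)*cos(3*r)/10 + C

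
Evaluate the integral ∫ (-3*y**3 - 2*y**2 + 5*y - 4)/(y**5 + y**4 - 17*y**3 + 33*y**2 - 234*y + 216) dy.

-104*log(y - 4)/375 + 2*log(y - 1)/105 + 271*log(y + 6)/1575 + 97*log(y**2 + 9)/2250 - 329*atan(y/3)/1125 + C

Factor the denominator: (y - 4)*(y - 1)*(y + 6)*(y**2 + 9).
Partial-fraction decomposition: (97*y - 987)/(1125*(y**2 + 9)) + 271/(1575*(y + 6)) + 2/(105*(y - 1)) - 104/(375*(y - 4)).
Integrate each term; A/(y−a) gives A·log|y−a|; the (By+D)/(y²+p²) term gives a log and an atan.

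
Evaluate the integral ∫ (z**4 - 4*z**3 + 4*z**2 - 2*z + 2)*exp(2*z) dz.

(2*z**4 - 12*z**3 + 26*z**2 - 30*z + 19)*exp(2*z)/4 + C

Use integration by parts with u = z**4 - 4*z**3 + 4*z**2 - 2*z + 2, dv = exp(2*z) dz, so v = exp(2*z)/2.
Apply parts 4 times (tabular method): alternate signs, differentiate u down to 0, integrate dv up.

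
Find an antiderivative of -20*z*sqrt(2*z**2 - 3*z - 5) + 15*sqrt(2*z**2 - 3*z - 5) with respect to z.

-10*(2*z**2 - 3*z - 5)**(3/2)/3 + C

Let u = 2*z**2 - 3*z - 5, so du = (4*z - 3) dz.
Rewriting, the integral becomes -5·∫ √u du = -5·(2/3)u^(3/2).
Substituting back, u = 2*z**2 - 3*z - 5.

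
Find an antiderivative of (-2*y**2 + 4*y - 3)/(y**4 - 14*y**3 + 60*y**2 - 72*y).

Factor the denominator: y*(y - 6)**2*(y - 2).
Partial-fraction decomposition: -3/(32*(y - 2)) + 5/(96*(y - 6)) - 17/(8*(y - 6)**2) + 1/(24*y).
Integrate each term; A/(y−a) gives A·log|y−a|; A/(y−a)² gives −A/(y−a).

log(y)/24 + 5*log(y - 6)/96 - 3*log(y - 2)/32 + 17/(8*y - 48) + C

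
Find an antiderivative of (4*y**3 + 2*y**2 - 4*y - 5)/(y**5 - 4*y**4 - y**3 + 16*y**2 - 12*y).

5*log(y)/12 + 109*log(y - 3)/30 - 27*log(y - 2)/8 - log(y - 1)/2 - 7*log(y + 2)/40 + C

Factor the denominator: y*(y - 3)*(y - 2)*(y - 1)*(y + 2).
Partial-fraction decomposition: -7/(40*(y + 2)) - 1/(2*(y - 1)) - 27/(8*(y - 2)) + 109/(30*(y - 3)) + 5/(12*y).
Integrate each term: A/(y−a) contributes A·log|y−a|.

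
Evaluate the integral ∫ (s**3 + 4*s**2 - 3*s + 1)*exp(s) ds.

(s**3 + s**2 - 5*s + 6)*exp(s) + C

Use integration by parts with u = s**3 + 4*s**2 - 3*s + 1, dv = exp(s) ds, so v = exp(s).
Apply parts 3 times (tabular method): alternate signs, differentiate u down to 0, integrate dv up.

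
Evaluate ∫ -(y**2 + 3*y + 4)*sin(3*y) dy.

Use integration by parts with u = y**2 + 3*y + 4, dv = -sin(3*y) dy, so v = cos(3*y)/3.
Apply parts 2 times (tabular method): alternate signs, differentiate u down to 0, integrate dv up.

y**2*cos(3*y)/3 - 2*y*sin(3*y)/9 + y*cos(3*y) - sin(3*y)/3 + 34*cos(3*y)/27 + C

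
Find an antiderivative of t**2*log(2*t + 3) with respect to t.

t**3*log(2*t + 3)/3 - t**3/9 + t**2/4 - 3*t/4 + 9*log(2*t + 3)/8 + C

Use integration by parts with u = log(2*t + 3), dv = t**2 dt.
Then du = 2/(2*t + 3) dt and v = t**3/3.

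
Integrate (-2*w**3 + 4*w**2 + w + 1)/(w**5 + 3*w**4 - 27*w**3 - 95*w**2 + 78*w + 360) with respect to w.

Factor the denominator: (w - 5)*(w - 2)*(w + 3)**2*(w + 4).
Partial-fraction decomposition: 7/(2*(w + 4)) - 341/(100*(w + 3)) + 11/(5*(w + 3)**2) - 1/(150*(w - 2)) - 1/(12*(w - 5)).
Integrate each term; A/(w−a) gives A·log|w−a|; A/(w−a)² gives −A/(w−a).

-log(w - 5)/12 - log(w - 2)/150 - 341*log(w + 3)/100 + 7*log(w + 4)/2 - 11/(5*w + 15) + C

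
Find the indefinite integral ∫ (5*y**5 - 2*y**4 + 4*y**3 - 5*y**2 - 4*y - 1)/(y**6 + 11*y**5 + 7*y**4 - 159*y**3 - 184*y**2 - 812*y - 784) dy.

4767*log(y - 4)/12100 + 13*log(y + 1)/900 + 56824379*log(y + 7)/12236004 - 14731*log(y**2 + 4)/561800 - 7098*atan(y/2)/70225 + 90427/(3498*y + 24486) + C

Factor the denominator: (y - 4)*(y + 1)*(y + 7)**2*(y**2 + 4).
Partial-fraction decomposition: -(14731*y + 56784)/(280900*(y**2 + 4)) + 56824379/(12236004*(y + 7)) - 90427/(3498*(y + 7)**2) + 13/(900*(y + 1)) + 4767/(12100*(y - 4)).
Integrate each term; A/(y−a) gives A·log|y−a|; the (By+D)/(y²+p²) term gives a log and an atan.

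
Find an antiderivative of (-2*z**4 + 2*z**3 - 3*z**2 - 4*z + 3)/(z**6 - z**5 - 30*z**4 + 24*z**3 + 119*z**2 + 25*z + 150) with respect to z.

-3*log(z - 5)/10 + 9*log(z - 3)/50 - 7*log(z + 2)/75 + 97*log(z + 5)/390 - 23*log(z**2 + 1)/1300 + 11*atan(z)/650 + C

Factor the denominator: (z - 5)*(z - 3)*(z + 2)*(z + 5)*(z**2 + 1).
Partial-fraction decomposition: -(23*z - 11)/(650*(z**2 + 1)) + 97/(390*(z + 5)) - 7/(75*(z + 2)) + 9/(50*(z - 3)) - 3/(10*(z - 5)).
Integrate each term; A/(z−a) gives A·log|z−a|; the (Bz+D)/(z²+p²) term gives a log and an atan.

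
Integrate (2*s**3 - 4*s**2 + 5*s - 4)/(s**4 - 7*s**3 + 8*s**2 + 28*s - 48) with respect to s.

Factor the denominator: (s - 4)*(s - 3)*(s - 2)*(s + 2).
Partial-fraction decomposition: 23/(60*(s + 2)) + 3/(4*(s - 2)) - 29/(5*(s - 3)) + 20/(3*(s - 4)).
Integrate each term: A/(s−a) contributes A·log|s−a|.

20*log(s - 4)/3 - 29*log(s - 3)/5 + 3*log(s - 2)/4 + 23*log(s + 2)/60 + C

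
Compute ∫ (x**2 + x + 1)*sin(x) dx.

Use integration by parts with u = x**2 + x + 1, dv = sin(x) dx, so v = -cos(x).
Apply parts 2 times (tabular method): alternate signs, differentiate u down to 0, integrate dv up.

-x**2*cos(x) + 2*x*sin(x) - x*cos(x) + sin(x) + cos(x) + C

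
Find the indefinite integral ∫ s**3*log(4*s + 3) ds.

s**4*log(4*s + 3)/4 - s**4/16 + s**3/16 - 9*s**2/128 + 27*s/256 - 81*log(4*s + 3)/1024 + C

Use integration by parts with u = log(4*s + 3), dv = s**3 ds.
Then du = 4/(4*s + 3) ds and v = s**4/4.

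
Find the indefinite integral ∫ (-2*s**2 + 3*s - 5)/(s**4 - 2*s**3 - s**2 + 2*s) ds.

-5*log(s)/2 - 7*log(s - 2)/6 + 2*log(s - 1) + 5*log(s + 1)/3 + C

Factor the denominator: s*(s - 2)*(s - 1)*(s + 1).
Partial-fraction decomposition: 5/(3*(s + 1)) + 2/(s - 1) - 7/(6*(s - 2)) - 5/(2*s).
Integrate each term: A/(s−a) contributes A·log|s−a|.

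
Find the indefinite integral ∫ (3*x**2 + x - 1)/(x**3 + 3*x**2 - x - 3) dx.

Factor the denominator: (x - 1)*(x + 1)*(x + 3).
Partial-fraction decomposition: 23/(8*(x + 3)) - 1/(4*(x + 1)) + 3/(8*(x - 1)).
Integrate each term: A/(x−a) contributes A·log|x−a|.

3*log(x - 1)/8 - log(x + 1)/4 + 23*log(x + 3)/8 + C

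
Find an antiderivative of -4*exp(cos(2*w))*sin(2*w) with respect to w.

2*exp(cos(2*w)) + C

Let u = cos(2*w), so du = (-2*sin(2*w)) dw.
Rewriting, the integral becomes 2·∫ e^u du = 2·e^u.
Substituting back, u = cos(2*w).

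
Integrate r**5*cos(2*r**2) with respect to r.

Let u = r², du = 2r dr; rewrite as (1/2)∫ u^2·cos(2u) du.
Now integrate by parts 2 times.

r**4*sin(2*r**2)/4 + r**2*cos(2*r**2)/4 - sin(2*r**2)/8 + C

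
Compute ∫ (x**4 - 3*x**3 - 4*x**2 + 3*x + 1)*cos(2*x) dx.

x**4*sin(2*x)/2 - 3*x**3*sin(2*x)/2 + x**3*cos(2*x) - 7*x**2*sin(2*x)/2 - 9*x**2*cos(2*x)/4 + 15*x*sin(2*x)/4 - 7*x*cos(2*x)/2 + 9*sin(2*x)/4 + 15*cos(2*x)/8 + C

Use integration by parts with u = x**4 - 3*x**3 - 4*x**2 + 3*x + 1, dv = cos(2*x) dx, so v = sin(2*x)/2.
Apply parts 4 times (tabular method): alternate signs, differentiate u down to 0, integrate dv up.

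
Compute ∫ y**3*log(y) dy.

y**4*log(y)/4 - y**4/16 + C

Use integration by parts with u = log(y), dv = y**3 dy.
Then du = 1/y dy and v = y**4/4.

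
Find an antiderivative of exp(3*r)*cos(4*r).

Let I denote the integral. Integrate by parts with u = cos(4*r), dv = exp(3*r) dr, so v = exp(3*r)/3: I = exp(3*r)*cos(4*r)/3 + (4/3)·∫ exp(3*r)*sin(4*r) dr.
Apply parts again with u = sin(4*r), dv = exp(3*r) dr: ∫ exp(3*r)*sin(4*r) dr = exp(3*r)*sin(4*r)/3 − (4/3)·I. Substituting back brings back I: I = 4*exp(3*r)*sin(4*r)/9 + exp(3*r)*cos(4*r)/3 − (16/9)·I.
Solving for I: (1 + 16/9)·I equals the remaining terms, so I = (9/25)·(4*exp(3*r)*sin(4*r)/9 + exp(3*r)*cos(4*r)/3).

4*exp(3*r)*sin(4*r)/25 + 3*exp(3*r)*cos(4*r)/25 + C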